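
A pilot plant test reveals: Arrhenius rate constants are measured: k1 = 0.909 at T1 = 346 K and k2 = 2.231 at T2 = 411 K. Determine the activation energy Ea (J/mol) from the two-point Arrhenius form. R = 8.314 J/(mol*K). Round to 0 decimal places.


Ea = R * ln(k2/k1) / (1/T1 - 1/T2)
ln(k2/k1) = ln(2.231/0.909) = 0.8978601
1/T1 - 1/T2 = 1/346 - 1/411 = 0.000457083386
Ea = 8.314 * 0.8978601 / 0.000457083386
Ea = 16331 J/mol


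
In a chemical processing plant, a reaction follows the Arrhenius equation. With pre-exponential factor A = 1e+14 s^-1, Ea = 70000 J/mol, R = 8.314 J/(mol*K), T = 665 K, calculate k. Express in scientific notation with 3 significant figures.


k = A * exp(-Ea/(R*T))
k = 1e+14 * exp(-70000 / (8.314 * 665))
k = 1e+14 * exp(-12.660952)
k = 3.17e+08


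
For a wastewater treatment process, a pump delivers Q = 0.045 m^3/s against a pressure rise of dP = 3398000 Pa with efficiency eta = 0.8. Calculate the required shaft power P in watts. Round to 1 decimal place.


P = Q * dP / eta
P = 0.045 * 3398000 / 0.8
P = 152910.0 / 0.8
P = 191137.5 W


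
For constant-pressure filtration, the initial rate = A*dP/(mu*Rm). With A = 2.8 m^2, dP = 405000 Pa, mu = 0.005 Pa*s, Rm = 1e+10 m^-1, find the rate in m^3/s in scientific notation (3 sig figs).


rate = A * dP / (mu * Rm)
rate = 2.8 * 405000 / (0.005 * 1e+10)
rate = 1134000.0 / 5.000e+07
rate = 2.27e-02 m^3/s


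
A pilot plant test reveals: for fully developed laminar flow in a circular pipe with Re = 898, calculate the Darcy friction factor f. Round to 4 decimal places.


f = 64 / Re
f = 64 / 898
f = 0.0713


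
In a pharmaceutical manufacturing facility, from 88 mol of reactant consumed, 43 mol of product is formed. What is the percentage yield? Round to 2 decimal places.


Yield = (moles product / moles consumed) * 100%
Yield = (43 / 88) * 100
Yield = 0.4886 * 100
Yield = 48.86%


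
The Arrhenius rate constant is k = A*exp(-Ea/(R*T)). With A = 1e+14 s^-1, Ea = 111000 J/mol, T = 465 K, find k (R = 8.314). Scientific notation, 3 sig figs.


k = A * exp(-Ea/(R*T))
k = 1e+14 * exp(-111000 / (8.314 * 465))
k = 1e+14 * exp(-28.711773)
k = 3.39e+01


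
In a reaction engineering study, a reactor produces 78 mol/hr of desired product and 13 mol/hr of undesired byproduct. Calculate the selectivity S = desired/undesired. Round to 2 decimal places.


S = desired product rate / undesired product rate
S = 78 / 13
S = 6.00


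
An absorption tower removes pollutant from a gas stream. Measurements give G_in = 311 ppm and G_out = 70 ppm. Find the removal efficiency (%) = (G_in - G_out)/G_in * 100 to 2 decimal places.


Efficiency = (G_in - G_out) / G_in * 100%
Efficiency = (311 - 70) / 311 * 100
Efficiency = 241 / 311 * 100
Efficiency = 77.49%


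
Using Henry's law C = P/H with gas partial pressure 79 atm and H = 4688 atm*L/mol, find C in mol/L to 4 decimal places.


C = P / H
C = 79 / 4688
C = 0.0169 mol/L


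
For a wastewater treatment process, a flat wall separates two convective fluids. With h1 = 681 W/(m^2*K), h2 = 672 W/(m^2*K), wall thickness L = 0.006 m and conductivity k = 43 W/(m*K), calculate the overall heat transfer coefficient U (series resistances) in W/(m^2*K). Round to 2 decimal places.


1/U = 1/h1 + L/k + 1/h2
1/U = 1/681 + 0.006/43 + 1/672
1/U = 0.0014684288 + 0.0001395349 + 0.0014880952
1/U = 0.0030960589
U = 322.99 W/(m^2*K)


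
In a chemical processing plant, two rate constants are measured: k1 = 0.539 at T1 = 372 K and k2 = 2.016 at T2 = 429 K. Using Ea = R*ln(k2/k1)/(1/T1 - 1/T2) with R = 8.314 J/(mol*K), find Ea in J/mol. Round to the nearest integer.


Ea = R * ln(k2/k1) / (1/T1 - 1/T2)
ln(k2/k1) = ln(2.016/0.539) = 1.3191551
1/T1 - 1/T2 = 1/372 - 1/429 = 0.000357169712
Ea = 8.314 * 1.3191551 / 0.000357169712
Ea = 30707 J/mol


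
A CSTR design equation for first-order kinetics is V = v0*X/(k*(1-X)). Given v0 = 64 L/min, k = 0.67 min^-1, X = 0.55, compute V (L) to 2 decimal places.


V = v0 * X / (k * (1 - X))
V = 64 * 0.55 / (0.67 * (1 - 0.55))
V = 35.2 / (0.67 * 0.45)
V = 35.2 / 0.3015
V = 116.75 L


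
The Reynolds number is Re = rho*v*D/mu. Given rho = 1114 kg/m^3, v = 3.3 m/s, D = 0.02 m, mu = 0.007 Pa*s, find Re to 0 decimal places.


Re = rho * v * D / mu
Re = 1114 * 3.3 * 0.02 / 0.007
Re = 73.524 / 0.007
Re = 10503


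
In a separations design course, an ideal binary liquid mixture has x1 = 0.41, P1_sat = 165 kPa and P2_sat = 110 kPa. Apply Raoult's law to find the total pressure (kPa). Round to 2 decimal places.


P = x1*P1_sat + x2*P2_sat
x2 = 1 - x1 = 1 - 0.41 = 0.59
P = 0.41*165 + 0.59*110
P = 67.65 + 64.9
P = 132.55 kPa


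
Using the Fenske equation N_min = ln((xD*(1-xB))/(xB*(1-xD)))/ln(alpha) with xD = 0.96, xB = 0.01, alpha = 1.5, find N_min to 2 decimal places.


N_min = ln((xD*(1-xB))/(xB*(1-xD))) / ln(alpha)
Numerator inside ln: 0.9504 / 0.0004 = 2376.0
ln(2376.0) = 7.773174
ln(alpha) = ln(1.5) = 0.405465
N_min = 7.773174 / 0.405465 = 19.17


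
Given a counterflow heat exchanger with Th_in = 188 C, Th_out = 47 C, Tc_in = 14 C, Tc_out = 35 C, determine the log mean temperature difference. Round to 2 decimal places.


dT1 = Th_in - Tc_out = 188 - 35 = 153
dT2 = Th_out - Tc_in = 47 - 14 = 33
LMTD = (dT1 - dT2) / ln(dT1/dT2)
LMTD = (153 - 33) / ln(153/33)
LMTD = 78.23 K


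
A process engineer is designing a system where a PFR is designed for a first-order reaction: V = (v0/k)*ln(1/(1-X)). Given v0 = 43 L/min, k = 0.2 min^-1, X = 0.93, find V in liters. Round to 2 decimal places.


V = (v0/k) * ln(1/(1-X))
V = (43/0.2) * ln(1/(1-0.93))
V = 215.0 * ln(14.285714)
V = 215.0 * 2.65926
V = 571.74 L


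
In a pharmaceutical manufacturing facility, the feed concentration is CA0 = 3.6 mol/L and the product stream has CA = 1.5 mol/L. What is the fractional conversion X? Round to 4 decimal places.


X = (CA0 - CA) / CA0
X = (3.6 - 1.5) / 3.6
X = 2.1 / 3.6
X = 0.5833


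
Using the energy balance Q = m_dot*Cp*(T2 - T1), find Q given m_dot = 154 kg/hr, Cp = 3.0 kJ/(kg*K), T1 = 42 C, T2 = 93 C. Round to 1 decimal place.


Q = m_dot * Cp * (T2 - T1)
Q = 154 * 3.0 * (93 - 42)
Q = 154 * 3.0 * 51
Q = 23562.0 kJ/hr


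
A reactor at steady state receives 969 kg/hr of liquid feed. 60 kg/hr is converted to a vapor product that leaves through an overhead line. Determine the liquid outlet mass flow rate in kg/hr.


Steady-state mass balance on the main outlet: F_out = F_in - F_removed
F_out = 969 - 60
F_out = 909 kg/hr


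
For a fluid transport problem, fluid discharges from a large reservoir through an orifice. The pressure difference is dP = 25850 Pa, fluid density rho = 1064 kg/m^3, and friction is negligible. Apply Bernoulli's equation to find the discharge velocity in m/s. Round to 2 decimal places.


v = sqrt(2*dP/rho)
v = sqrt(2*25850/1064)
v = sqrt(48.590226)
v = 6.97 m/s


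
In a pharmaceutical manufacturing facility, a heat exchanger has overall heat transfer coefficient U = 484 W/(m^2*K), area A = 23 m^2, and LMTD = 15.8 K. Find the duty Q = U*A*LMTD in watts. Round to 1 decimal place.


Q = U * A * LMTD
Q = 484 * 23 * 15.8
Q = 175885.6 W


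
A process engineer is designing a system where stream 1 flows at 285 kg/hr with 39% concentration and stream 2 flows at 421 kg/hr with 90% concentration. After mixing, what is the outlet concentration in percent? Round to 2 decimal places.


Mass balance on solute: F1*x1 + F2*x2 = F3*x3
F3 = F1 + F2 = 285 + 421 = 706 kg/hr
x3 = (F1*x1 + F2*x2)/F3
x3 = (285*0.39 + 421*0.9) / 706
x3 = 69.41%


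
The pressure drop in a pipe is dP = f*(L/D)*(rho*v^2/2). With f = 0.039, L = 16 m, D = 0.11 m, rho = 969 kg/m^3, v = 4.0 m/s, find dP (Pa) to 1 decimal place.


dP = f * (L/D) * (rho*v^2/2)
dP = 0.039 * (16/0.11) * (969*4.0^2/2)
L/D = 145.45454545
rho*v^2/2 = 969*16.0/2 = 7752.0
dP = 0.039 * 145.45454545 * 7752.0
dP = 43975.0 Pa


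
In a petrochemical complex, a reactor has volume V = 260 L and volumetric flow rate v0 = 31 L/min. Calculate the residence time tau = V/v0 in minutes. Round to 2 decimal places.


tau = V / v0
tau = 260 / 31
tau = 8.39 min


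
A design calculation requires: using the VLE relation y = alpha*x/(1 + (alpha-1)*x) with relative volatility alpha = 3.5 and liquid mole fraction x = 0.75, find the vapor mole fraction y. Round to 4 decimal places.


y = alpha*x / (1 + (alpha-1)*x)
y = 3.5*0.75 / (1 + (3.5-1)*0.75)
y = 2.625 / (1 + 1.875)
y = 2.625 / 2.875
y = 0.9130


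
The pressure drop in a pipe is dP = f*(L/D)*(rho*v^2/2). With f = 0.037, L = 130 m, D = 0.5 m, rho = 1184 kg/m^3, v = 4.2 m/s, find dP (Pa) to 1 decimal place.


dP = f * (L/D) * (rho*v^2/2)
dP = 0.037 * (130/0.5) * (1184*4.2^2/2)
L/D = 260.0
rho*v^2/2 = 1184*17.64/2 = 10442.88
dP = 0.037 * 260.0 * 10442.88
dP = 100460.5 Pa


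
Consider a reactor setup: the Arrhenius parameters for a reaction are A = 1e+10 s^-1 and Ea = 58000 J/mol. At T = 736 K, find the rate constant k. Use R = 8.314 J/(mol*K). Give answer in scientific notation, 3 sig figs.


k = A * exp(-Ea/(R*T))
k = 1e+10 * exp(-58000 / (8.314 * 736))
k = 1e+10 * exp(-9.478512)
k = 7.65e+05


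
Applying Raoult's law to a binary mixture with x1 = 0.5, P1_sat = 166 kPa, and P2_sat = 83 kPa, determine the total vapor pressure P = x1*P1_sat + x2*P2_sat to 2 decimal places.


P = x1*P1_sat + x2*P2_sat
x2 = 1 - x1 = 1 - 0.5 = 0.5
P = 0.5*166 + 0.5*83
P = 83.0 + 41.5
P = 124.50 kPa


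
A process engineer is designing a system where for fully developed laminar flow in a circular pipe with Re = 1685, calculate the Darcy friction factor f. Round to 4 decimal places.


f = 64 / Re
f = 64 / 1685
f = 0.0380


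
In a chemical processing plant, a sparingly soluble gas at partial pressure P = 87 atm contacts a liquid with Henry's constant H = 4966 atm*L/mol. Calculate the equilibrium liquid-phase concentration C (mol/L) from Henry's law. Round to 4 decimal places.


C = P / H
C = 87 / 4966
C = 0.0175 mol/L


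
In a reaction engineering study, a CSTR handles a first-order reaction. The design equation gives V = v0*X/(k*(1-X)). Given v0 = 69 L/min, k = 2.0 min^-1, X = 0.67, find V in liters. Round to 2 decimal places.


V = v0 * X / (k * (1 - X))
V = 69 * 0.67 / (2.0 * (1 - 0.67))
V = 46.23 / (2.0 * 0.33)
V = 46.23 / 0.66
V = 70.05 L


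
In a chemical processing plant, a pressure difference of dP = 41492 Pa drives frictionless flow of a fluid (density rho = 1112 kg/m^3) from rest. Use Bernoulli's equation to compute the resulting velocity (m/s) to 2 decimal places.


v = sqrt(2*dP/rho)
v = sqrt(2*41492/1112)
v = sqrt(74.625899)
v = 8.64 m/s


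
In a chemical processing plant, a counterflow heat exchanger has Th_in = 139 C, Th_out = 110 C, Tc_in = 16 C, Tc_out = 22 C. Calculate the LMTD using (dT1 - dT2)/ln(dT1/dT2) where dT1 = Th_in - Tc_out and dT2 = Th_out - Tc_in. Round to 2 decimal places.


dT1 = Th_in - Tc_out = 139 - 22 = 117
dT2 = Th_out - Tc_in = 110 - 16 = 94
LMTD = (dT1 - dT2) / ln(dT1/dT2)
LMTD = (117 - 94) / ln(117/94)
LMTD = 105.08 K


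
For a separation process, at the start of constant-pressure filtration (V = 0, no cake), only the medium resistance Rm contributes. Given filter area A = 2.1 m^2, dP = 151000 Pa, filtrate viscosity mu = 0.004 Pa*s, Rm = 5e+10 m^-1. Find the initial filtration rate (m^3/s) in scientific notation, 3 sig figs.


rate = A * dP / (mu * Rm)
rate = 2.1 * 151000 / (0.004 * 5e+10)
rate = 317100.0 / 2.000e+08
rate = 1.59e-03 m^3/s


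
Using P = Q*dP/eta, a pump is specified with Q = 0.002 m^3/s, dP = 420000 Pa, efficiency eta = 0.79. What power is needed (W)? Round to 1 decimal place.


P = Q * dP / eta
P = 0.002 * 420000 / 0.79
P = 840.0 / 0.79
P = 1063.3 W


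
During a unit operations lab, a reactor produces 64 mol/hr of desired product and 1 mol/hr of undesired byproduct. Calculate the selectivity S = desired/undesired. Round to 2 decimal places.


S = desired product rate / undesired product rate
S = 64 / 1
S = 64.00


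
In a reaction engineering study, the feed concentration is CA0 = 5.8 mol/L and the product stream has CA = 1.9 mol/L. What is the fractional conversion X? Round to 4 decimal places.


X = (CA0 - CA) / CA0
X = (5.8 - 1.9) / 5.8
X = 3.9 / 5.8
X = 0.6724


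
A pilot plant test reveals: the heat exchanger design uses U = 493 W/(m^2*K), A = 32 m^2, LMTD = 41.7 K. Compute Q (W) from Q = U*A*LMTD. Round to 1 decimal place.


Q = U * A * LMTD
Q = 493 * 32 * 41.7
Q = 657859.2 W


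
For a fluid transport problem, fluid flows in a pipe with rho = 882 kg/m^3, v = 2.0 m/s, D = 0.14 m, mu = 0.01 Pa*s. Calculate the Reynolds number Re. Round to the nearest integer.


Re = rho * v * D / mu
Re = 882 * 2.0 * 0.14 / 0.01
Re = 246.96 / 0.01
Re = 24696


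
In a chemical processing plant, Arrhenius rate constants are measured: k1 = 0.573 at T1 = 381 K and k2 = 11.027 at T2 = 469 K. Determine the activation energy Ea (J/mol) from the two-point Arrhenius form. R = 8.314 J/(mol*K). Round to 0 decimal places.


Ea = R * ln(k2/k1) / (1/T1 - 1/T2)
ln(k2/k1) = ln(11.027/0.573) = 2.9572164
1/T1 - 1/T2 = 1/381 - 1/469 = 0.000492475754
Ea = 8.314 * 2.9572164 / 0.000492475754
Ea = 49924 J/mol


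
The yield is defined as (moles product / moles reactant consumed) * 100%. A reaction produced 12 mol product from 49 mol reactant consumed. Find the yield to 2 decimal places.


Yield = (moles product / moles consumed) * 100%
Yield = (12 / 49) * 100
Yield = 0.2449 * 100
Yield = 24.49%


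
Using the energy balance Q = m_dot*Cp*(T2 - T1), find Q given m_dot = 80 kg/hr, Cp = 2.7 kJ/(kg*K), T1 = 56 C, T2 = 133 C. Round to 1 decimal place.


Q = m_dot * Cp * (T2 - T1)
Q = 80 * 2.7 * (133 - 56)
Q = 80 * 2.7 * 77
Q = 16632.0 kJ/hr


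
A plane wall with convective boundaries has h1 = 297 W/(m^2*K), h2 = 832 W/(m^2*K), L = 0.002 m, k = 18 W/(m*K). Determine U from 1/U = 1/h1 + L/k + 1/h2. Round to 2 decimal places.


1/U = 1/h1 + L/k + 1/h2
1/U = 1/297 + 0.002/18 + 1/832
1/U = 0.0033670034 + 0.0001111111 + 0.0012019231
1/U = 0.0046800376
U = 213.67 W/(m^2*K)


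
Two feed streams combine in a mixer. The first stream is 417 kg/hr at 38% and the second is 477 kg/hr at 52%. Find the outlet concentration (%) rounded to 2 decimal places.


Mass balance on solute: F1*x1 + F2*x2 = F3*x3
F3 = F1 + F2 = 417 + 477 = 894 kg/hr
x3 = (F1*x1 + F2*x2)/F3
x3 = (417*0.38 + 477*0.52) / 894
x3 = 45.47%


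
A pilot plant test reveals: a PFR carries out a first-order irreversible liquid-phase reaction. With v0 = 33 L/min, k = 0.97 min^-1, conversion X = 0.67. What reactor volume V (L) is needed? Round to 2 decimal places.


V = (v0/k) * ln(1/(1-X))
V = (33/0.97) * ln(1/(1-0.67))
V = 34.020619 * ln(3.030303)
V = 34.020619 * 1.108663
V = 37.72 L


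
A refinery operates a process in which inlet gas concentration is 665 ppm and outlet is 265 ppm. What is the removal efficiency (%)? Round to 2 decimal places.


Efficiency = (G_in - G_out) / G_in * 100%
Efficiency = (665 - 265) / 665 * 100
Efficiency = 400 / 665 * 100
Efficiency = 60.15%


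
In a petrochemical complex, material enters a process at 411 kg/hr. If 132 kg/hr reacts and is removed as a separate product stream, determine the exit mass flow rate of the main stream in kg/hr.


Steady-state mass balance on the main outlet: F_out = F_in - F_removed
F_out = 411 - 132
F_out = 279 kg/hr


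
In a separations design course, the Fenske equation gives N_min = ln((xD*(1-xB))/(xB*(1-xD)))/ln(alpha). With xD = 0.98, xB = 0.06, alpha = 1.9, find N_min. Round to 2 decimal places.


N_min = ln((xD*(1-xB))/(xB*(1-xD))) / ln(alpha)
Numerator inside ln: 0.9212 / 0.0012 = 767.666667
ln(767.666667) = 6.643356
ln(alpha) = ln(1.9) = 0.641854
N_min = 6.643356 / 0.641854 = 10.35


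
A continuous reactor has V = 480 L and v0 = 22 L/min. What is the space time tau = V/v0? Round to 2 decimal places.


tau = V / v0
tau = 480 / 22
tau = 21.82 min


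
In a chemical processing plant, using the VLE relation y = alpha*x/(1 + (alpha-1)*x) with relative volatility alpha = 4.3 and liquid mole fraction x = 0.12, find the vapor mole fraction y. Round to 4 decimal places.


y = alpha*x / (1 + (alpha-1)*x)
y = 4.3*0.12 / (1 + (4.3-1)*0.12)
y = 0.516 / (1 + 0.396)
y = 0.516 / 1.396
y = 0.3696


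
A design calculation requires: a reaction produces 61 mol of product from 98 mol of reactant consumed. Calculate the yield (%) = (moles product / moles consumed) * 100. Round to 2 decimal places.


Yield = (moles product / moles consumed) * 100%
Yield = (61 / 98) * 100
Yield = 0.6224 * 100
Yield = 62.24%


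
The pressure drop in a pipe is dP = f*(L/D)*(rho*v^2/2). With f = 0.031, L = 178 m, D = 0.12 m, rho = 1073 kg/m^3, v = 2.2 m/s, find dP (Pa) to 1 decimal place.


dP = f * (L/D) * (rho*v^2/2)
dP = 0.031 * (178/0.12) * (1073*2.2^2/2)
L/D = 1483.33333333
rho*v^2/2 = 1073*4.84/2 = 2596.66
dP = 0.031 * 1483.33333333 * 2596.66
dP = 119403.1 Pa


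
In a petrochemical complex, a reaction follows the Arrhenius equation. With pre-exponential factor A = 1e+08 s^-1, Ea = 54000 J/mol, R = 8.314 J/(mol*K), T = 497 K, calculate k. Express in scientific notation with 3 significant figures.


k = A * exp(-Ea/(R*T))
k = 1e+08 * exp(-54000 / (8.314 * 497))
k = 1e+08 * exp(-13.068548)
k = 2.11e+02


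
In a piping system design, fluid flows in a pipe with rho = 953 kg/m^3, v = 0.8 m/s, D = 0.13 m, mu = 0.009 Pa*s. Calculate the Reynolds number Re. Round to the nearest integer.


Re = rho * v * D / mu
Re = 953 * 0.8 * 0.13 / 0.009
Re = 99.112 / 0.009
Re = 11012


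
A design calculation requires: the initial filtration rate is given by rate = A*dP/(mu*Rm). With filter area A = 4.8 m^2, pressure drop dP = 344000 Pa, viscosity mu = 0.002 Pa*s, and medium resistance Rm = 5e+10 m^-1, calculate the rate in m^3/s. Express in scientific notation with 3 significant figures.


rate = A * dP / (mu * Rm)
rate = 4.8 * 344000 / (0.002 * 5e+10)
rate = 1651200.0 / 1.000e+08
rate = 1.65e-02 m^3/s


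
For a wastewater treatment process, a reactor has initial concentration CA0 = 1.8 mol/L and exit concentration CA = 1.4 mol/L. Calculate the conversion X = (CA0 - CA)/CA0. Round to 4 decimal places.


X = (CA0 - CA) / CA0
X = (1.8 - 1.4) / 1.8
X = 0.4 / 1.8
X = 0.2222


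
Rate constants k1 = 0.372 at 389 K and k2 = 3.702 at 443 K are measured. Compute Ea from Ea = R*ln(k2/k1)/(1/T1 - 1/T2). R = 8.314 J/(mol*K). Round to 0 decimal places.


Ea = R * ln(k2/k1) / (1/T1 - 1/T2)
ln(k2/k1) = ln(3.702/0.372) = 2.2977346
1/T1 - 1/T2 = 1/389 - 1/443 = 0.000313357744
Ea = 8.314 * 2.2977346 / 0.000313357744
Ea = 60963 J/mol


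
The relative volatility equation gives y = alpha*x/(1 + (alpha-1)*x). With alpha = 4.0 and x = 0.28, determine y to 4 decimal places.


y = alpha*x / (1 + (alpha-1)*x)
y = 4.0*0.28 / (1 + (4.0-1)*0.28)
y = 1.12 / (1 + 0.84)
y = 1.12 / 1.84
y = 0.6087


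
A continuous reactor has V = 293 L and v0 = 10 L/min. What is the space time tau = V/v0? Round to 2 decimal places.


tau = V / v0
tau = 293 / 10
tau = 29.30 min


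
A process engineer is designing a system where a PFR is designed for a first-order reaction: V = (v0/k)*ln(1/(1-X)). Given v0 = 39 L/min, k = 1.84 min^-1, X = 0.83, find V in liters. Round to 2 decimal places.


V = (v0/k) * ln(1/(1-X))
V = (39/1.84) * ln(1/(1-0.83))
V = 21.195652 * ln(5.882353)
V = 21.195652 * 1.771957
V = 37.56 L


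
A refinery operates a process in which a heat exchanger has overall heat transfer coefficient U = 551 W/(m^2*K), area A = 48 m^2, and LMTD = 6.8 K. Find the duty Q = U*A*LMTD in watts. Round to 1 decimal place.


Q = U * A * LMTD
Q = 551 * 48 * 6.8
Q = 179846.4 W


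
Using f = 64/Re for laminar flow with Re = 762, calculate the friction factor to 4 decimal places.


f = 64 / Re
f = 64 / 762
f = 0.0840


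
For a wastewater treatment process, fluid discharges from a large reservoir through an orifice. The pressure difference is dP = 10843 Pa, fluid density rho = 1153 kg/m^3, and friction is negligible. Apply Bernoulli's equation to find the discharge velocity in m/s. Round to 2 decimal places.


v = sqrt(2*dP/rho)
v = sqrt(2*10843/1153)
v = sqrt(18.808326)
v = 4.34 m/s


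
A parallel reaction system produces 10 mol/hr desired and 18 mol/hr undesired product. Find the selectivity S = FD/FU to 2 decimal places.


S = desired product rate / undesired product rate
S = 10 / 18
S = 0.56


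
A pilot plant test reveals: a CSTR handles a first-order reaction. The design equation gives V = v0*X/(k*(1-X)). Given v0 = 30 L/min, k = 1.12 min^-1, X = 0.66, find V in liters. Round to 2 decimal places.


V = v0 * X / (k * (1 - X))
V = 30 * 0.66 / (1.12 * (1 - 0.66))
V = 19.8 / (1.12 * 0.34)
V = 19.8 / 0.3808
V = 52.00 L


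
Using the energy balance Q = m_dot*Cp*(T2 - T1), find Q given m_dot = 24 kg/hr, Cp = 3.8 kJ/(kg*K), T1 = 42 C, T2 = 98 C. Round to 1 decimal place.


Q = m_dot * Cp * (T2 - T1)
Q = 24 * 3.8 * (98 - 42)
Q = 24 * 3.8 * 56
Q = 5107.2 kJ/hr


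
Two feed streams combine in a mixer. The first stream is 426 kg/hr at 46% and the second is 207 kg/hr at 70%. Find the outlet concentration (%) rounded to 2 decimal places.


Mass balance on solute: F1*x1 + F2*x2 = F3*x3
F3 = F1 + F2 = 426 + 207 = 633 kg/hr
x3 = (F1*x1 + F2*x2)/F3
x3 = (426*0.46 + 207*0.7) / 633
x3 = 53.85%


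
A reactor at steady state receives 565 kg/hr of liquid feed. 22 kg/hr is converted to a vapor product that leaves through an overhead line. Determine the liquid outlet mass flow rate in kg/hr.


Steady-state mass balance on the main outlet: F_out = F_in - F_removed
F_out = 565 - 22
F_out = 543 kg/hr


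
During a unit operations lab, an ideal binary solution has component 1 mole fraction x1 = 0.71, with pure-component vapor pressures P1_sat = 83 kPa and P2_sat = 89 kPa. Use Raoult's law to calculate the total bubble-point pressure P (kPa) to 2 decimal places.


P = x1*P1_sat + x2*P2_sat
x2 = 1 - x1 = 1 - 0.71 = 0.29
P = 0.71*83 + 0.29*89
P = 58.93 + 25.81
P = 84.74 kPa


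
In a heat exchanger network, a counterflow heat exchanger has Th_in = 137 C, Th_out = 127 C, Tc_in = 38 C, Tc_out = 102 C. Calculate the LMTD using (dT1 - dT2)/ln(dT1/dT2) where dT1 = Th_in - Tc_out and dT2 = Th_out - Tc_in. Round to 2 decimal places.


dT1 = Th_in - Tc_out = 137 - 102 = 35
dT2 = Th_out - Tc_in = 127 - 38 = 89
LMTD = (dT1 - dT2) / ln(dT1/dT2)
LMTD = (35 - 89) / ln(35/89)
LMTD = 57.86 K


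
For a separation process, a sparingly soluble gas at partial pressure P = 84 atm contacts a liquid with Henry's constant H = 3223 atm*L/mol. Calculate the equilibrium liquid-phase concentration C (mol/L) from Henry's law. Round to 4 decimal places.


C = P / H
C = 84 / 3223
C = 0.0261 mol/L


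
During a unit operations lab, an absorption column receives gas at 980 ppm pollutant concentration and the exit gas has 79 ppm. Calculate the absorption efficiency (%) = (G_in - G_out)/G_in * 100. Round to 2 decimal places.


Efficiency = (G_in - G_out) / G_in * 100%
Efficiency = (980 - 79) / 980 * 100
Efficiency = 901 / 980 * 100
Efficiency = 91.94%


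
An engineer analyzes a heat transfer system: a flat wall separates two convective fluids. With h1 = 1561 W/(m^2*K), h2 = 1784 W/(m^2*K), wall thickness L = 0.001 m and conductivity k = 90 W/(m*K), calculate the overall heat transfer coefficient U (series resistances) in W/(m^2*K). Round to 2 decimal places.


1/U = 1/h1 + L/k + 1/h2
1/U = 1/1561 + 0.001/90 + 1/1784
1/U = 0.000640615 + 1.11111e-05 + 0.0005605381
1/U = 0.0012122642
U = 824.90 W/(m^2*K)


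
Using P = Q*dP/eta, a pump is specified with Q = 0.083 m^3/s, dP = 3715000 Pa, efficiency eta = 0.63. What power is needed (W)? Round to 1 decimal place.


P = Q * dP / eta
P = 0.083 * 3715000 / 0.63
P = 308345.0 / 0.63
P = 489436.5 W


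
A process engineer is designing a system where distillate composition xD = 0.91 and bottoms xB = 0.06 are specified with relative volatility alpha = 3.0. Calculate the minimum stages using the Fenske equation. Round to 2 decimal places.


N_min = ln((xD*(1-xB))/(xB*(1-xD))) / ln(alpha)
Numerator inside ln: 0.8554 / 0.0054 = 158.407407
ln(158.407407) = 5.06517
ln(alpha) = ln(3.0) = 1.098612
N_min = 5.06517 / 1.098612 = 4.61


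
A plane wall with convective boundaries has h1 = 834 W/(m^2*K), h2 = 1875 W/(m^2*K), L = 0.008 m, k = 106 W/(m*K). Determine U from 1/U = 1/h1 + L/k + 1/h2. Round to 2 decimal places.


1/U = 1/h1 + L/k + 1/h2
1/U = 1/834 + 0.008/106 + 1/1875
1/U = 0.0011990408 + 7.54717e-05 + 0.0005333333
1/U = 0.0018078458
U = 553.14 W/(m^2*K)


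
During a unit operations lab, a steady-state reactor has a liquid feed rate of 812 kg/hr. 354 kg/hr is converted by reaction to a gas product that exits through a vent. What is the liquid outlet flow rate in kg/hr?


Steady-state mass balance on the main outlet: F_out = F_in - F_removed
F_out = 812 - 354
F_out = 458 kg/hr


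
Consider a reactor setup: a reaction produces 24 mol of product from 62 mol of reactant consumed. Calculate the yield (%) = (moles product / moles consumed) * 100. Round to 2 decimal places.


Yield = (moles product / moles consumed) * 100%
Yield = (24 / 62) * 100
Yield = 0.3871 * 100
Yield = 38.71%


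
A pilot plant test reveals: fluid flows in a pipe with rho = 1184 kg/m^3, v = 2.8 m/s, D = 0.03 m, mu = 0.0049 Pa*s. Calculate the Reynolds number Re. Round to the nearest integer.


Re = rho * v * D / mu
Re = 1184 * 2.8 * 0.03 / 0.0049
Re = 99.456 / 0.0049
Re = 20297


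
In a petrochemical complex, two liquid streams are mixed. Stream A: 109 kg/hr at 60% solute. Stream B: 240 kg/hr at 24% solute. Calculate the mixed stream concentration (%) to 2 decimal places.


Mass balance on solute: F1*x1 + F2*x2 = F3*x3
F3 = F1 + F2 = 109 + 240 = 349 kg/hr
x3 = (F1*x1 + F2*x2)/F3
x3 = (109*0.6 + 240*0.24) / 349
x3 = 35.24%


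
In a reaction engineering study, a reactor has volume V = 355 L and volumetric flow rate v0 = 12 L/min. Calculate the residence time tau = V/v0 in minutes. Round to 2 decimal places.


tau = V / v0
tau = 355 / 12
tau = 29.58 min


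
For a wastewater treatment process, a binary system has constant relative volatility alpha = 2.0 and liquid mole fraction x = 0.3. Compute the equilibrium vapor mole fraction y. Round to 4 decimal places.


y = alpha*x / (1 + (alpha-1)*x)
y = 2.0*0.3 / (1 + (2.0-1)*0.3)
y = 0.6 / (1 + 0.3)
y = 0.6 / 1.3
y = 0.4615


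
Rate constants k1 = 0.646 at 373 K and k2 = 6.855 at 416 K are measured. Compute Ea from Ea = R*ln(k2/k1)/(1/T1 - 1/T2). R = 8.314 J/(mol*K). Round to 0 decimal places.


Ea = R * ln(k2/k1) / (1/T1 - 1/T2)
ln(k2/k1) = ln(6.855/0.646) = 2.3619341
1/T1 - 1/T2 = 1/373 - 1/416 = 0.000277118994
Ea = 8.314 * 2.3619341 / 0.000277118994
Ea = 70862 J/mol


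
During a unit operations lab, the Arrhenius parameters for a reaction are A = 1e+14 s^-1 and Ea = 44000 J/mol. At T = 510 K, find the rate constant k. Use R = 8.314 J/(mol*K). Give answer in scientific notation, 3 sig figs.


k = A * exp(-Ea/(R*T))
k = 1e+14 * exp(-44000 / (8.314 * 510))
k = 1e+14 * exp(-10.377016)
k = 3.11e+09


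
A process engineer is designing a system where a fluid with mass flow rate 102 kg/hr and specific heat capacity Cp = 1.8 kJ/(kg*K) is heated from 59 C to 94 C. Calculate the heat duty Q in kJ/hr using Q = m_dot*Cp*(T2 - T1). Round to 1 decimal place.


Q = m_dot * Cp * (T2 - T1)
Q = 102 * 1.8 * (94 - 59)
Q = 102 * 1.8 * 35
Q = 6426.0 kJ/hr


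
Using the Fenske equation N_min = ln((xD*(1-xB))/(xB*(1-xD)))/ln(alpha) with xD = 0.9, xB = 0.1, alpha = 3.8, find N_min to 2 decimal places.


N_min = ln((xD*(1-xB))/(xB*(1-xD))) / ln(alpha)
Numerator inside ln: 0.81 / 0.01 = 81.0
ln(81.0) = 4.394449
ln(alpha) = ln(3.8) = 1.335001
N_min = 4.394449 / 1.335001 = 3.29


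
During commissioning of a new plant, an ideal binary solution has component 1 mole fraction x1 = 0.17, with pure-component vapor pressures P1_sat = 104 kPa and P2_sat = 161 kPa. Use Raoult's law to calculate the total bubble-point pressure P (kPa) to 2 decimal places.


P = x1*P1_sat + x2*P2_sat
x2 = 1 - x1 = 1 - 0.17 = 0.83
P = 0.17*104 + 0.83*161
P = 17.68 + 133.63
P = 151.31 kPa


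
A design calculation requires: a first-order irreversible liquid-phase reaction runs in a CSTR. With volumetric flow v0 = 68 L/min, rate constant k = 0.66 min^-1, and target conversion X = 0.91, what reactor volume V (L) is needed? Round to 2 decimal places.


V = v0 * X / (k * (1 - X))
V = 68 * 0.91 / (0.66 * (1 - 0.91))
V = 61.88 / (0.66 * 0.09)
V = 61.88 / 0.0594
V = 1041.75 L


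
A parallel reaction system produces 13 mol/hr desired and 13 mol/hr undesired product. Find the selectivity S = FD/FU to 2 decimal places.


S = desired product rate / undesired product rate
S = 13 / 13
S = 1.00


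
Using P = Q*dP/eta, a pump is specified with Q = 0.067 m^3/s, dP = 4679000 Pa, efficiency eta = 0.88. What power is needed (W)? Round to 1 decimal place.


P = Q * dP / eta
P = 0.067 * 4679000 / 0.88
P = 313493.0 / 0.88
P = 356242.0 W


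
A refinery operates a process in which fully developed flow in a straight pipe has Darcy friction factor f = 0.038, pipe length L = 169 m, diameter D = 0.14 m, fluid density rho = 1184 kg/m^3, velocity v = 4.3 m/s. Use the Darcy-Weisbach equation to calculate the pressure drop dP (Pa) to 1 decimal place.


dP = f * (L/D) * (rho*v^2/2)
dP = 0.038 * (169/0.14) * (1184*4.3^2/2)
L/D = 1207.14285714
rho*v^2/2 = 1184*18.49/2 = 10946.08
dP = 0.038 * 1207.14285714 * 10946.08
dP = 502112.3 Pa


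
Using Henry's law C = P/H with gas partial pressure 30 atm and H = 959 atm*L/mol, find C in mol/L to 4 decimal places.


C = P / H
C = 30 / 959
C = 0.0313 mol/L


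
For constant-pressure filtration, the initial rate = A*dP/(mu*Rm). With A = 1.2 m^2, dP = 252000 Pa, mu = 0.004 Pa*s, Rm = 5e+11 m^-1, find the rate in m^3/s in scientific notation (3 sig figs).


rate = A * dP / (mu * Rm)
rate = 1.2 * 252000 / (0.004 * 5e+11)
rate = 302400.0 / 2.000e+09
rate = 1.51e-04 m^3/s


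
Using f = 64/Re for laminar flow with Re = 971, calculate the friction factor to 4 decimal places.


f = 64 / Re
f = 64 / 971
f = 0.0659


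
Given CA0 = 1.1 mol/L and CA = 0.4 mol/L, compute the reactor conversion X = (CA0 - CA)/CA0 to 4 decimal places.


X = (CA0 - CA) / CA0
X = (1.1 - 0.4) / 1.1
X = 0.7 / 1.1
X = 0.6364


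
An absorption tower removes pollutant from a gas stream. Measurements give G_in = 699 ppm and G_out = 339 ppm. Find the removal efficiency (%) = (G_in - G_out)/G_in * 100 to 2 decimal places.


Efficiency = (G_in - G_out) / G_in * 100%
Efficiency = (699 - 339) / 699 * 100
Efficiency = 360 / 699 * 100
Efficiency = 51.50%


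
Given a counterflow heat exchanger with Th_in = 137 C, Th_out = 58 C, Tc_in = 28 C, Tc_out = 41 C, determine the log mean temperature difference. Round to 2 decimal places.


dT1 = Th_in - Tc_out = 137 - 41 = 96
dT2 = Th_out - Tc_in = 58 - 28 = 30
LMTD = (dT1 - dT2) / ln(dT1/dT2)
LMTD = (96 - 30) / ln(96/30)
LMTD = 56.74 K


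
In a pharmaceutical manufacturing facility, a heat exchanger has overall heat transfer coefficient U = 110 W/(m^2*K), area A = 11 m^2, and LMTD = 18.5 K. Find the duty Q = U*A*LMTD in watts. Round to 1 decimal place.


Q = U * A * LMTD
Q = 110 * 11 * 18.5
Q = 22385.0 W


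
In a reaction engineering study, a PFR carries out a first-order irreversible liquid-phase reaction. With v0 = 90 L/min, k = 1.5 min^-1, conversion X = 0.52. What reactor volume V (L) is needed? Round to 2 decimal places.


V = (v0/k) * ln(1/(1-X))
V = (90/1.5) * ln(1/(1-0.52))
V = 60.0 * ln(2.083333)
V = 60.0 * 0.733969
V = 44.04 L


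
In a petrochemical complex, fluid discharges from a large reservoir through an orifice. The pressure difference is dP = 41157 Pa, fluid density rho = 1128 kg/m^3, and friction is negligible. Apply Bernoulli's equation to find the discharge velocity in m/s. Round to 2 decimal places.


v = sqrt(2*dP/rho)
v = sqrt(2*41157/1128)
v = sqrt(72.973404)
v = 8.54 m/s


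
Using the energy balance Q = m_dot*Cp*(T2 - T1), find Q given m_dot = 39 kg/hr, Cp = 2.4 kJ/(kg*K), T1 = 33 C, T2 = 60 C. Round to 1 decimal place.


Q = m_dot * Cp * (T2 - T1)
Q = 39 * 2.4 * (60 - 33)
Q = 39 * 2.4 * 27
Q = 2527.2 kJ/hr


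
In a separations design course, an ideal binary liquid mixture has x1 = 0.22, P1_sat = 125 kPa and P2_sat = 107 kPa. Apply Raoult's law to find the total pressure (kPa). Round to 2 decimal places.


P = x1*P1_sat + x2*P2_sat
x2 = 1 - x1 = 1 - 0.22 = 0.78
P = 0.22*125 + 0.78*107
P = 27.5 + 83.46
P = 110.96 kPa


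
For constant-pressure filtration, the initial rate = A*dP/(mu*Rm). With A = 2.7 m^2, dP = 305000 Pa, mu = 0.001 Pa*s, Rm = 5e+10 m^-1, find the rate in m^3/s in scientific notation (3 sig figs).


rate = A * dP / (mu * Rm)
rate = 2.7 * 305000 / (0.001 * 5e+10)
rate = 823500.0 / 5.000e+07
rate = 1.65e-02 m^3/s


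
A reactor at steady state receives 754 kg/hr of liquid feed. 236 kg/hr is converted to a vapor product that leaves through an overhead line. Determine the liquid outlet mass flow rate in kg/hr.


Steady-state mass balance on the main outlet: F_out = F_in - F_removed
F_out = 754 - 236
F_out = 518 kg/hr


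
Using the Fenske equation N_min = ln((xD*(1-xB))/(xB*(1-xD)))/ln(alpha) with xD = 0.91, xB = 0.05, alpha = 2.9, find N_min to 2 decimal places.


N_min = ln((xD*(1-xB))/(xB*(1-xD))) / ln(alpha)
Numerator inside ln: 0.8645 / 0.0045 = 192.111111
ln(192.111111) = 5.258074
ln(alpha) = ln(2.9) = 1.064711
N_min = 5.258074 / 1.064711 = 4.94


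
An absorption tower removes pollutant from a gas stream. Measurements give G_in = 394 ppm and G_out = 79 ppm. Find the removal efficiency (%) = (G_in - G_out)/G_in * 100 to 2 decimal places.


Efficiency = (G_in - G_out) / G_in * 100%
Efficiency = (394 - 79) / 394 * 100
Efficiency = 315 / 394 * 100
Efficiency = 79.95%


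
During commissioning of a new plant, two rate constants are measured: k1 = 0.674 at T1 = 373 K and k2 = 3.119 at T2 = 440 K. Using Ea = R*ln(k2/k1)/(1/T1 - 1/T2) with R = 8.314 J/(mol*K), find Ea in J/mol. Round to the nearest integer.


Ea = R * ln(k2/k1) / (1/T1 - 1/T2)
ln(k2/k1) = ln(3.119/0.674) = 1.5320376
1/T1 - 1/T2 = 1/373 - 1/440 = 0.000408237875
Ea = 8.314 * 1.5320376 / 0.000408237875
Ea = 31201 J/mol


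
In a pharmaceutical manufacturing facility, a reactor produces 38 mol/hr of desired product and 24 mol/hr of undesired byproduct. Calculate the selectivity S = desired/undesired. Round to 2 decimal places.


S = desired product rate / undesired product rate
S = 38 / 24
S = 1.58


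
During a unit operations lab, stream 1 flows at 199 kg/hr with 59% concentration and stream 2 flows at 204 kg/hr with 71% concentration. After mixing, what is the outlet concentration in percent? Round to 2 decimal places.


Mass balance on solute: F1*x1 + F2*x2 = F3*x3
F3 = F1 + F2 = 199 + 204 = 403 kg/hr
x3 = (F1*x1 + F2*x2)/F3
x3 = (199*0.59 + 204*0.71) / 403
x3 = 65.07%


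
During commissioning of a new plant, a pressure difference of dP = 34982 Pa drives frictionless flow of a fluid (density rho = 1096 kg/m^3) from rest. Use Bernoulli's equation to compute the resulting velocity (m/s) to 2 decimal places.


v = sqrt(2*dP/rho)
v = sqrt(2*34982/1096)
v = sqrt(63.835766)
v = 7.99 m/s


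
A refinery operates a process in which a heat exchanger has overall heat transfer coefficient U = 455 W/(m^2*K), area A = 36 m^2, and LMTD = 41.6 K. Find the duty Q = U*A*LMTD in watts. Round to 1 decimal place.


Q = U * A * LMTD
Q = 455 * 36 * 41.6
Q = 681408.0 W


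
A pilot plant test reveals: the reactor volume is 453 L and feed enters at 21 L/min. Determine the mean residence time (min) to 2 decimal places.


tau = V / v0
tau = 453 / 21
tau = 21.57 min


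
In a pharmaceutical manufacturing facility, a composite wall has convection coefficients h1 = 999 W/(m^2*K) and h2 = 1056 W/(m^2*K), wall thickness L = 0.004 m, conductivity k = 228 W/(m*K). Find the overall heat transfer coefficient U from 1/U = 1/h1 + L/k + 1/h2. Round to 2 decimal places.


1/U = 1/h1 + L/k + 1/h2
1/U = 1/999 + 0.004/228 + 1/1056
1/U = 0.001001001 + 1.75439e-05 + 0.0009469697
1/U = 0.0019655146
U = 508.77 W/(m^2*K)


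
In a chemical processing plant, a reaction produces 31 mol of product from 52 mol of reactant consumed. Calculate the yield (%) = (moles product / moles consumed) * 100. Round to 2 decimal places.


Yield = (moles product / moles consumed) * 100%
Yield = (31 / 52) * 100
Yield = 0.5962 * 100
Yield = 59.62%


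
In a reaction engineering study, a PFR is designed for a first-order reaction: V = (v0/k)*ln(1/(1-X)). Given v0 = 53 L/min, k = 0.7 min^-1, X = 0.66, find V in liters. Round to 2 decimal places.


V = (v0/k) * ln(1/(1-X))
V = (53/0.7) * ln(1/(1-0.66))
V = 75.714286 * ln(2.941176)
V = 75.714286 * 1.07881
V = 81.68 L


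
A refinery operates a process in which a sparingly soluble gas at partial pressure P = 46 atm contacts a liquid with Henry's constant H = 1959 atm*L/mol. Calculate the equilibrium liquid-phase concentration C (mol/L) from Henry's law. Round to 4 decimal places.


C = P / H
C = 46 / 1959
C = 0.0235 mol/L


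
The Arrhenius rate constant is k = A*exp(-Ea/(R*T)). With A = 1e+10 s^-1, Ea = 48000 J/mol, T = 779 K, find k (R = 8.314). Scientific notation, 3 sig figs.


k = A * exp(-Ea/(R*T))
k = 1e+10 * exp(-48000 / (8.314 * 779))
k = 1e+10 * exp(-7.411289)
k = 6.04e+06


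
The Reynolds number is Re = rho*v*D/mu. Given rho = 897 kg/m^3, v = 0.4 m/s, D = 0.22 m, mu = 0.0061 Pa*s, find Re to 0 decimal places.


Re = rho * v * D / mu
Re = 897 * 0.4 * 0.22 / 0.0061
Re = 78.936 / 0.0061
Re = 12940


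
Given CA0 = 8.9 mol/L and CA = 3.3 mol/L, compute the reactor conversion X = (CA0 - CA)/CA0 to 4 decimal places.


X = (CA0 - CA) / CA0
X = (8.9 - 3.3) / 8.9
X = 5.6 / 8.9
X = 0.6292


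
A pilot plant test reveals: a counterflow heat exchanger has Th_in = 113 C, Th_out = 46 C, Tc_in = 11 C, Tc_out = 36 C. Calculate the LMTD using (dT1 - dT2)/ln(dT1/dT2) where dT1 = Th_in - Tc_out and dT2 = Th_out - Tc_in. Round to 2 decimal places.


dT1 = Th_in - Tc_out = 113 - 36 = 77
dT2 = Th_out - Tc_in = 46 - 11 = 35
LMTD = (dT1 - dT2) / ln(dT1/dT2)
LMTD = (77 - 35) / ln(77/35)
LMTD = 53.27 K


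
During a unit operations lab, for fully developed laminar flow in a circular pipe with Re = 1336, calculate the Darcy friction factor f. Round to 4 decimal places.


f = 64 / Re
f = 64 / 1336
f = 0.0479


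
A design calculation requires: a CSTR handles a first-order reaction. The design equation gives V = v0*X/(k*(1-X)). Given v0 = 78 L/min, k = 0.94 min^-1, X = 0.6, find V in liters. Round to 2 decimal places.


V = v0 * X / (k * (1 - X))
V = 78 * 0.6 / (0.94 * (1 - 0.6))
V = 46.8 / (0.94 * 0.4)
V = 46.8 / 0.376
V = 124.47 L


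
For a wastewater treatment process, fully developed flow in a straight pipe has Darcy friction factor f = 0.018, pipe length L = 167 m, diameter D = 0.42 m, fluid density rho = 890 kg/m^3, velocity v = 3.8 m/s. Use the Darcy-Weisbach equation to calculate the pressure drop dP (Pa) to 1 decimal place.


dP = f * (L/D) * (rho*v^2/2)
dP = 0.018 * (167/0.42) * (890*3.8^2/2)
L/D = 397.61904762
rho*v^2/2 = 890*14.44/2 = 6425.8
dP = 0.018 * 397.61904762 * 6425.8
dP = 45990.4 Pa


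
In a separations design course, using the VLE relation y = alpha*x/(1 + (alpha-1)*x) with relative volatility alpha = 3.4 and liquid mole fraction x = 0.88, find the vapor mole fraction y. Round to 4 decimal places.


y = alpha*x / (1 + (alpha-1)*x)
y = 3.4*0.88 / (1 + (3.4-1)*0.88)
y = 2.992 / (1 + 2.112)
y = 2.992 / 3.112
y = 0.9614


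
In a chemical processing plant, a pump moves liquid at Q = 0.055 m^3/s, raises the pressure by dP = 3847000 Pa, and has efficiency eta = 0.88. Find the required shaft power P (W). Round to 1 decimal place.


P = Q * dP / eta
P = 0.055 * 3847000 / 0.88
P = 211585.0 / 0.88
P = 240437.5 W
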